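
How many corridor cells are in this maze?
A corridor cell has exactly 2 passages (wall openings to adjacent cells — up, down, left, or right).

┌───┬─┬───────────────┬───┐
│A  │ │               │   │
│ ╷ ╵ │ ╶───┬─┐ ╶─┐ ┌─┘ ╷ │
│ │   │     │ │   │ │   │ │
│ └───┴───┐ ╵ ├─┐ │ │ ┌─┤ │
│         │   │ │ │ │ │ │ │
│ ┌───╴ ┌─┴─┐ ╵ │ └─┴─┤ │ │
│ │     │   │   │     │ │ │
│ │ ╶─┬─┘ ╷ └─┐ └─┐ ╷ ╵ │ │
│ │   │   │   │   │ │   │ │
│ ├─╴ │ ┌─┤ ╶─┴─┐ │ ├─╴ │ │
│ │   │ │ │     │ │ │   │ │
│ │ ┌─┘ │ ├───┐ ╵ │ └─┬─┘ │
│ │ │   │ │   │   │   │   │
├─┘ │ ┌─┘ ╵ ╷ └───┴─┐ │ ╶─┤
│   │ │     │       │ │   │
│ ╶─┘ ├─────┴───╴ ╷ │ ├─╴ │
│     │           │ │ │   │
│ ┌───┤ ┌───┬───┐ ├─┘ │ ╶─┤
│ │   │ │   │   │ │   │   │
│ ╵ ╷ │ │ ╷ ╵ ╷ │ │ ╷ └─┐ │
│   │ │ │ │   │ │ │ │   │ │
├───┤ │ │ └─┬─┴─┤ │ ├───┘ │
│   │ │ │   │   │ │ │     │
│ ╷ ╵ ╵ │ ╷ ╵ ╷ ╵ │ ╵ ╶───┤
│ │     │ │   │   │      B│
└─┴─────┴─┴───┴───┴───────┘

Counting cells with exactly 2 passages:
Total corridor cells: 133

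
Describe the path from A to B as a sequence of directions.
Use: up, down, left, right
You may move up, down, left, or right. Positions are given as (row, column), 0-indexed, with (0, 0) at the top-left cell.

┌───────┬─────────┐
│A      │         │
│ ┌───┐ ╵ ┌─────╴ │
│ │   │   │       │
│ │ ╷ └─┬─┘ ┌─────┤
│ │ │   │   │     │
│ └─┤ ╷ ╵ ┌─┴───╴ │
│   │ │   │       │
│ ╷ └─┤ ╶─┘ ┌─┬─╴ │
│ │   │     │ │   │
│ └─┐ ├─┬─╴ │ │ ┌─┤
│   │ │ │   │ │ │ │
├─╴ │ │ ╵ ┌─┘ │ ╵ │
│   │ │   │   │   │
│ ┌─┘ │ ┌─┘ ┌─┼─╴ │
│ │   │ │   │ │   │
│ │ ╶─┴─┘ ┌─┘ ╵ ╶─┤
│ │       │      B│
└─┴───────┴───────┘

Finding the path and converting it to directions:
Path through cells: (0,0) → (0,1) → (0,2) → (0,3) → (1,3) → (1,4) → (0,4) → (0,5) → (0,6) → (0,7) → (0,8) → (1,8) → (1,7) → (1,6) → (1,5) → (2,5) → (2,4) → (3,4) → (3,3) → (4,3) → (4,4) → (4,5) → (3,5) → (3,6) → (3,7) → (3,8) → (4,8) → (4,7) → (5,7) → (6,7) → (6,8) → (7,8) → (7,7) → (8,7) → (8,8)
Directions: right, right, right, down, right, up, right, right, right, right, down, left, left, left, down, left, down, left, down, right, right, up, right, right, right, down, left, down, down, right, down, left, down, right

Solution:

┌───────┬─────────┐
│A → → ↓│↱ → → → ↓│
│ ┌───┐ ╵ ┌─────╴ │
│ │   │↳ ↑│↓ ← ← ↲│
│ │ ╷ └─┬─┘ ┌─────┤
│ │ │   │↓ ↲│     │
│ └─┤ ╷ ╵ ┌─┴───╴ │
│   │ │↓ ↲│↱ → → ↓│
│ ╷ └─┤ ╶─┘ ┌─┬─╴ │
│ │   │↳ → ↑│ │↓ ↲│
│ └─┐ ├─┬─╴ │ │ ┌─┤
│   │ │ │   │ │↓│ │
├─╴ │ │ ╵ ┌─┘ │ ╵ │
│   │ │   │   │↳ ↓│
│ ┌─┘ │ ┌─┘ ┌─┼─╴ │
│ │   │ │   │ │↓ ↲│
│ │ ╶─┴─┘ ┌─┘ ╵ ╶─┤
│ │       │    ↳ B│
└─┴───────┴───────┘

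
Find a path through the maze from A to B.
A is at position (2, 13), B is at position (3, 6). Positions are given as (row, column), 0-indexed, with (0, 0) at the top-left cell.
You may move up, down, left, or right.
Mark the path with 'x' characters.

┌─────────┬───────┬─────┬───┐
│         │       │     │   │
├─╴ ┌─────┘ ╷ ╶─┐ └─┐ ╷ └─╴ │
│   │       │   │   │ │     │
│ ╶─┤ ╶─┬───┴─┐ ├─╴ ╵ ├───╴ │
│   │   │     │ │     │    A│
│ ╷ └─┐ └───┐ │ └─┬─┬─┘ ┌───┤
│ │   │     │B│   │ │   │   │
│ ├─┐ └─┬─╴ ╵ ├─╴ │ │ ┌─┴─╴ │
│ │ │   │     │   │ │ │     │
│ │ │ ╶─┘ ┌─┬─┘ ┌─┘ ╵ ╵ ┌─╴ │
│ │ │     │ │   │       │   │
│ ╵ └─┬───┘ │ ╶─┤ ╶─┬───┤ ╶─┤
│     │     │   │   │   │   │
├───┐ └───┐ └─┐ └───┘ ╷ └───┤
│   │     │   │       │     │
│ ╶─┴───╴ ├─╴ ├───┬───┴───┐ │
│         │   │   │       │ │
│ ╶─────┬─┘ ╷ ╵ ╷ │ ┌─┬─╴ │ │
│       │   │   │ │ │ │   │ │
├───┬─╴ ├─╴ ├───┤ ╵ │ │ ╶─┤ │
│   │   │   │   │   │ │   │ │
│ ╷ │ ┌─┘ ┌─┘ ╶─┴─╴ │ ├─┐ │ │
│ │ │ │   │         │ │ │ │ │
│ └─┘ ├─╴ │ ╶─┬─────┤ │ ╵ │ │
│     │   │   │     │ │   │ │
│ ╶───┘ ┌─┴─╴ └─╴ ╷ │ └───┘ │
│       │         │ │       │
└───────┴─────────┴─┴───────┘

Finding the shortest path from (2, 13) to (3, 6):
Path length: 26 steps
Directions: up → left → left → up → left → down → down → left → up → left → up → left → left → left → down → left → left → left → down → right → down → right → right → down → right → up

Solution:

┌─────────┬───────┬─────┬───┐
│         │x x x x│  x x│   │
├─╴ ┌─────┘ ╷ ╶─┐ └─┐ ╷ └─╴ │
│   │x x x x│   │x x│x│x x x│
│ ╶─┤ ╶─┬───┴─┐ ├─╴ ╵ ├───╴ │
│   │x x│     │ │  x x│    A│
│ ╷ └─┐ └───┐ │ └─┬─┬─┘ ┌───┤
│ │   │x x x│B│   │ │   │   │
│ ├─┐ └─┬─╴ ╵ ├─╴ │ │ ┌─┴─╴ │
│ │ │   │  x x│   │ │ │     │
│ │ │ ╶─┘ ┌─┬─┘ ┌─┘ ╵ ╵ ┌─╴ │
│ │ │     │ │   │       │   │
│ ╵ └─┬───┘ │ ╶─┤ ╶─┬───┤ ╶─┤
│     │     │   │   │   │   │
├───┐ └───┐ └─┐ └───┘ ╷ └───┤
│   │     │   │       │     │
│ ╶─┴───╴ ├─╴ ├───┬───┴───┐ │
│         │   │   │       │ │
│ ╶─────┬─┘ ╷ ╵ ╷ │ ┌─┬─╴ │ │
│       │   │   │ │ │ │   │ │
├───┬─╴ ├─╴ ├───┤ ╵ │ │ ╶─┤ │
│   │   │   │   │   │ │   │ │
│ ╷ │ ┌─┘ ┌─┘ ╶─┴─╴ │ ├─┐ │ │
│ │ │ │   │         │ │ │ │ │
│ └─┘ ├─╴ │ ╶─┬─────┤ │ ╵ │ │
│     │   │   │     │ │   │ │
│ ╶───┘ ┌─┴─╴ └─╴ ╷ │ └───┘ │
│       │         │ │       │
└───────┴─────────┴─┴───────┘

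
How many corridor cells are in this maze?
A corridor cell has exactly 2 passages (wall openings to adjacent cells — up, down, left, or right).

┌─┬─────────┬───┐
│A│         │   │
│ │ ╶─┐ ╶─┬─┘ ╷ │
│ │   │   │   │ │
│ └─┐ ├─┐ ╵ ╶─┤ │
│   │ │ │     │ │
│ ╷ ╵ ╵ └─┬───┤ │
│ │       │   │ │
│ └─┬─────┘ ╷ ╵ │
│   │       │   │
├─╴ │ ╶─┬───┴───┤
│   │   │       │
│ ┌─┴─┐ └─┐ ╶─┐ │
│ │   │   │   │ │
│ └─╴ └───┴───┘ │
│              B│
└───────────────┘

Counting cells with exactly 2 passages:
Total corridor cells: 48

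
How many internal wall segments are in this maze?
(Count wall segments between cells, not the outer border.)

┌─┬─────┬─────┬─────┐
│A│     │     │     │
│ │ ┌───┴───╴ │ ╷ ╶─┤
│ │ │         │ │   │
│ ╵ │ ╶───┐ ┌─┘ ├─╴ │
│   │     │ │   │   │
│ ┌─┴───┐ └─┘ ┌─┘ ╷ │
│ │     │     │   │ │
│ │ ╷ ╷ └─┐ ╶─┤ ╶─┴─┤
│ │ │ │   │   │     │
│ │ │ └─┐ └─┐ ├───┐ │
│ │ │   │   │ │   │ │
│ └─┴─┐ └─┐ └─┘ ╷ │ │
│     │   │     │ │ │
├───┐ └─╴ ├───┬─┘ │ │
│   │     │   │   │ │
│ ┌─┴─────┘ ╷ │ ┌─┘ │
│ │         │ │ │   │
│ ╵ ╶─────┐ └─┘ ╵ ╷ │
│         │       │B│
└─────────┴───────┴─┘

Counting internal wall segments:
Total internal walls: 81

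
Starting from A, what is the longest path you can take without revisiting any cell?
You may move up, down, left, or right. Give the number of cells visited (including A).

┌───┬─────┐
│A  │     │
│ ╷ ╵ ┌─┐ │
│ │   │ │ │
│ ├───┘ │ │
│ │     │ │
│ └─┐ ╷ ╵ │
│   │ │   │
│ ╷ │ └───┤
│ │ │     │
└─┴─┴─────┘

Finding longest simple path using DFS:
Start: (0, 0)
Longest path visits 17 cells
Path: A → right → down → right → up → right → right → down → down → down → left → up → left → down → down → right → right

Solution:

┌───┬─────┐
│A ↓│↱ → ↓│
│ ╷ ╵ ┌─┐ │
│ │↳ ↑│ │↓│
│ ├───┘ │ │
│ │  ↓ ↰│↓│
│ └─┐ ╷ ╵ │
│   │↓│↑ ↲│
│ ╷ │ └───┤
│ │ │↳ → B│
└─┴─┴─────┘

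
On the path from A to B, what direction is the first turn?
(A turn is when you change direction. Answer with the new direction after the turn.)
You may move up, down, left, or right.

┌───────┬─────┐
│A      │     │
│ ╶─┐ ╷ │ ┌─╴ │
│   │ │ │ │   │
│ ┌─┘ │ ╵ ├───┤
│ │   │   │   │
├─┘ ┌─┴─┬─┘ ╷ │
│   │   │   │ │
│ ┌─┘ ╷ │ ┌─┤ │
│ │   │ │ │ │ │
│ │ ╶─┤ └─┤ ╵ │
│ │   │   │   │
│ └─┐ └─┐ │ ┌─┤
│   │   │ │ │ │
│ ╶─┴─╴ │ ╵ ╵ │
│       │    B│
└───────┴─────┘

Directions: right, right, down, down, left, down, left, down, down, down, down, right, right, right, up, left, up, left, up, right, up, right, down, down, right, down, down, right, right
First turn direction: down

Solution:

┌───────┬─────┐
│A → ↓  │     │
│ ╶─┐ ╷ │ ┌─╴ │
│   │↓│ │ │   │
│ ┌─┘ │ ╵ ├───┤
│ │↓ ↲│   │   │
├─┘ ┌─┴─┬─┘ ╷ │
│↓ ↲│↱ ↓│   │ │
│ ┌─┘ ╷ │ ┌─┤ │
│↓│↱ ↑│↓│ │ │ │
│ │ ╶─┤ └─┤ ╵ │
│↓│↑ ↰│↳ ↓│   │
│ └─┐ └─┐ │ ┌─┤
│↓  │↑ ↰│↓│ │ │
│ ╶─┴─╴ │ ╵ ╵ │
│↳ → → ↑│↳ → B│
└───────┴─────┘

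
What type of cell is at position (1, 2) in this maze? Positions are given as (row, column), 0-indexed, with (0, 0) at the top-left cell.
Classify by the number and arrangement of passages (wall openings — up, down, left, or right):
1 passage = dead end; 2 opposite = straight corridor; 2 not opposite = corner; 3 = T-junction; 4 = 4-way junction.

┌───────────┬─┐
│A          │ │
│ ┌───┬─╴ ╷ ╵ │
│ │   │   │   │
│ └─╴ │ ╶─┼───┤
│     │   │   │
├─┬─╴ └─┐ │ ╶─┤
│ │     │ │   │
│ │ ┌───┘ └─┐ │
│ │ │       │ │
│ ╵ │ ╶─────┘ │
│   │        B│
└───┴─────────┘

Checking cell at (1, 2):
Number of passages: 2
Cell type: corner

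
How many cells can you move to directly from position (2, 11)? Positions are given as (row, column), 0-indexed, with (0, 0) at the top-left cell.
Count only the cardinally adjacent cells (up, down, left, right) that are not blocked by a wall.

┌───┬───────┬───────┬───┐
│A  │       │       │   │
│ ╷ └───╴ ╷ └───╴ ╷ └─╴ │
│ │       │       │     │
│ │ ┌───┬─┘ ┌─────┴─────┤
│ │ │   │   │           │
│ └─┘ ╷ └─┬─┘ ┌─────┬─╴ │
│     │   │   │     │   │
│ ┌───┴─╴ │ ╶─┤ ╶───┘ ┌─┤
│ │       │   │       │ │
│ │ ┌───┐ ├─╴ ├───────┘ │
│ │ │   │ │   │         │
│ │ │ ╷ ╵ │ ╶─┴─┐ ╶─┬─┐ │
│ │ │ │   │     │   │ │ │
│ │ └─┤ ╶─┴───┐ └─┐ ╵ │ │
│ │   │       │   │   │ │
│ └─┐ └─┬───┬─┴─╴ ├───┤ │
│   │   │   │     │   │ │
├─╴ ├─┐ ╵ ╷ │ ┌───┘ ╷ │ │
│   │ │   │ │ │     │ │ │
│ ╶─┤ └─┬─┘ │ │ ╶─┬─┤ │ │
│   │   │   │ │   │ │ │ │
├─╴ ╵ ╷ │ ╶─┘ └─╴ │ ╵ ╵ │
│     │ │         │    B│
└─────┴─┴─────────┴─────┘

Checking passable neighbors of (2, 11):
Neighbors: (3, 11), (2, 10)
Count: 2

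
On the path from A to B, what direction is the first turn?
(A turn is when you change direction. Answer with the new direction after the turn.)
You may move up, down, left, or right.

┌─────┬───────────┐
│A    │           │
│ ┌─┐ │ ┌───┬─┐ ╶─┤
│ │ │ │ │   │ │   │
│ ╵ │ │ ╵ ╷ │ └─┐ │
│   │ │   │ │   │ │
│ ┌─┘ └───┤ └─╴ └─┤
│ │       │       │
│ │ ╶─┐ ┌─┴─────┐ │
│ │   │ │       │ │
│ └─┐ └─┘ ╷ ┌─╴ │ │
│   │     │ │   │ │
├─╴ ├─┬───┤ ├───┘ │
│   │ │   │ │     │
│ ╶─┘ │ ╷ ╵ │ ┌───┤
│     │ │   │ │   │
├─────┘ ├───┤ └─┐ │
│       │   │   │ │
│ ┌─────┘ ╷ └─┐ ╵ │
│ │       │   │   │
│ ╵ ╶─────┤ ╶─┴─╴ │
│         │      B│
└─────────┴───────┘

Directions: right, right, down, down, down, left, down, right, down, right, right, up, right, down, down, down, left, up, left, down, down, left, left, left, down, down, right, up, right, right, right, up, right, down, down, right, right, right
First turn direction: down

Solution:

┌─────┬───────────┐
│A → ↓│           │
│ ┌─┐ │ ┌───┬─┐ ╶─┤
│ │ │↓│ │   │ │   │
│ ╵ │ │ ╵ ╷ │ └─┐ │
│   │↓│   │ │   │ │
│ ┌─┘ └───┤ └─╴ └─┤
│ │↓ ↲    │       │
│ │ ╶─┐ ┌─┴─────┐ │
│ │↳ ↓│ │↱ ↓    │ │
│ └─┐ └─┘ ╷ ┌─╴ │ │
│   │↳ → ↑│↓│   │ │
├─╴ ├─┬───┤ ├───┘ │
│   │ │↓ ↰│↓│     │
│ ╶─┘ │ ╷ ╵ │ ┌───┤
│     │↓│↑ ↲│ │   │
├─────┘ ├───┤ └─┐ │
│↓ ← ← ↲│↱ ↓│   │ │
│ ┌─────┘ ╷ └─┐ ╵ │
│↓│↱ → → ↑│↓  │   │
│ ╵ ╶─────┤ ╶─┴─╴ │
│↳ ↑      │↳ → → B│
└─────────┴───────┘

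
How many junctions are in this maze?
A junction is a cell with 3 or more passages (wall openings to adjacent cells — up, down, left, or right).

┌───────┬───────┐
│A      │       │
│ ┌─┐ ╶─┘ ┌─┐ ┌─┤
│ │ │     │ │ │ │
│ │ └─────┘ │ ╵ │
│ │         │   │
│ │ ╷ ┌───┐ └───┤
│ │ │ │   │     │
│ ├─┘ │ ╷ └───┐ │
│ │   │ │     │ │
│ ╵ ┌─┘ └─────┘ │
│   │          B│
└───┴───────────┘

Checking each cell for number of passages:

Junctions found (3+ passages):
  (0, 2): 3 passages
  (0, 6): 3 passages
  (2, 1): 3 passages
  (2, 2): 3 passages
  (2, 5): 3 passages
  (5, 3): 3 passages
Total junctions: 6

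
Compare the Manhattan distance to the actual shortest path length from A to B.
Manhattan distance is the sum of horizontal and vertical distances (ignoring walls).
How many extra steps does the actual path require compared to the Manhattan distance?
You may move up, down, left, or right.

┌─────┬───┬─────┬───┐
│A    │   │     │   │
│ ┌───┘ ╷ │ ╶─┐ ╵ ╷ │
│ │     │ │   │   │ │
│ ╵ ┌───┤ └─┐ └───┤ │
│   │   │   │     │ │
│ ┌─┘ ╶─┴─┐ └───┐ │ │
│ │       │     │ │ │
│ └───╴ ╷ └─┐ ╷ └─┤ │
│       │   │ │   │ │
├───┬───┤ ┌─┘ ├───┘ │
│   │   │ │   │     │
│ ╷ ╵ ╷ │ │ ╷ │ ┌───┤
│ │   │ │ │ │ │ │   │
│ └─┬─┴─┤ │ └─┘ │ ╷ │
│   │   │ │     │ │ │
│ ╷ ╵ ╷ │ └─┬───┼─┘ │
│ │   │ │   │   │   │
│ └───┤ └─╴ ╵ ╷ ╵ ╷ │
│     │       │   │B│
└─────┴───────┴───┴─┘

Manhattan distance: |9 - 0| + |9 - 0| = 18
Actual path length: 24
Extra steps: 24 - 18 = 6

Solution:

┌─────┬───┬─────┬───┐
│A    │   │     │   │
│ ┌───┘ ╷ │ ╶─┐ ╵ ╷ │
│↓│     │ │   │   │ │
│ ╵ ┌───┤ └─┐ └───┤ │
│↓  │   │   │     │ │
│ ┌─┘ ╶─┴─┐ └───┐ │ │
│↓│    ↱ ↓│     │ │ │
│ └───╴ ╷ └─┐ ╷ └─┤ │
│↳ → → ↑│↓  │ │   │ │
├───┬───┤ ┌─┘ ├───┘ │
│   │   │↓│   │     │
│ ╷ ╵ ╷ │ │ ╷ │ ┌───┤
│ │   │ │↓│ │ │ │   │
│ └─┬─┴─┤ │ └─┘ │ ╷ │
│   │   │↓│     │ │ │
│ ╷ ╵ ╷ │ └─┬───┼─┘ │
│ │   │ │↳ ↓│↱ ↓│↱ ↓│
│ └───┤ └─╴ ╵ ╷ ╵ ╷ │
│     │    ↳ ↑│↳ ↑│B│
└─────┴───────┴───┴─┘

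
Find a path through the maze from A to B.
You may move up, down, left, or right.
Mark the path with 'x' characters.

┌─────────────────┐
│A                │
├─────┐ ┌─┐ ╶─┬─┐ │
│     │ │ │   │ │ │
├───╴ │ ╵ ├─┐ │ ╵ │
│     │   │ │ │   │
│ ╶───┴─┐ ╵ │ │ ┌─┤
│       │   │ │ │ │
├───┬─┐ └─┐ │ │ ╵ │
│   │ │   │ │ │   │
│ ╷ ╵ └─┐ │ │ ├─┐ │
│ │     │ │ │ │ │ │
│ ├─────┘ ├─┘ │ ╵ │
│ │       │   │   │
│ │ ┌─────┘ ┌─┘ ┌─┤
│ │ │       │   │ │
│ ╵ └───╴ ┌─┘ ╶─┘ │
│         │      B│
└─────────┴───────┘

Finding the shortest path through the maze:
Path length: 22 steps
Directions: right → right → right → right → right → right → right → right → down → down → left → down → down → right → down → down → left → down → left → down → right → right

Solution:

┌─────────────────┐
│A x x x x x x x x│
├─────┐ ┌─┐ ╶─┬─┐ │
│     │ │ │   │ │x│
├───╴ │ ╵ ├─┐ │ ╵ │
│     │   │ │ │x x│
│ ╶───┴─┐ ╵ │ │ ┌─┤
│       │   │ │x│ │
├───┬─┐ └─┐ │ │ ╵ │
│   │ │   │ │ │x x│
│ ╷ ╵ └─┐ │ │ ├─┐ │
│ │     │ │ │ │ │x│
│ ├─────┘ ├─┘ │ ╵ │
│ │       │   │x x│
│ │ ┌─────┘ ┌─┘ ┌─┤
│ │ │       │x x│ │
│ ╵ └───╴ ┌─┘ ╶─┘ │
│         │  x x B│
└─────────┴───────┘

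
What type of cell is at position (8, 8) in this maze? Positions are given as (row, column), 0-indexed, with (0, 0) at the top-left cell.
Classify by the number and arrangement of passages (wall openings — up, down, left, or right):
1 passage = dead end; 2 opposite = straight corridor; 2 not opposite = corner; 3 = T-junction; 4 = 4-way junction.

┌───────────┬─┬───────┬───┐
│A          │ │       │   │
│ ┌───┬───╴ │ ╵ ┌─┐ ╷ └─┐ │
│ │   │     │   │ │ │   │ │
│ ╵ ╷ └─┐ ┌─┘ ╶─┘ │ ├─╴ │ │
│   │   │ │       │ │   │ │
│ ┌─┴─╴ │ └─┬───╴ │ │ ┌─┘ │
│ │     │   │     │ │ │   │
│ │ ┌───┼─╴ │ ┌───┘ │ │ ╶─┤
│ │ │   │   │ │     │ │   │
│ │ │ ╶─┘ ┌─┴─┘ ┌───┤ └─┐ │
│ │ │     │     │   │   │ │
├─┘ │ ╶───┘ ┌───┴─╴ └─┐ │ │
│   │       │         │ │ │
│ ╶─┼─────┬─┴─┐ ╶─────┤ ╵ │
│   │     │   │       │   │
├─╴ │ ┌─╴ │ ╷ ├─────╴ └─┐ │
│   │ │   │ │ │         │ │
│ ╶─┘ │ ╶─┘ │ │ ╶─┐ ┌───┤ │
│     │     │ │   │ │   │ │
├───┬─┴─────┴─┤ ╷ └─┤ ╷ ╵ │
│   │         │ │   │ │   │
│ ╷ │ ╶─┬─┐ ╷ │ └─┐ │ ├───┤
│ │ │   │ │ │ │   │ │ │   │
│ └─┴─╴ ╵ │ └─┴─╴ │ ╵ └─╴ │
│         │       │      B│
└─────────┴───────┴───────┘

Checking cell at (8, 8):
Number of passages: 2
Cell type: straight corridor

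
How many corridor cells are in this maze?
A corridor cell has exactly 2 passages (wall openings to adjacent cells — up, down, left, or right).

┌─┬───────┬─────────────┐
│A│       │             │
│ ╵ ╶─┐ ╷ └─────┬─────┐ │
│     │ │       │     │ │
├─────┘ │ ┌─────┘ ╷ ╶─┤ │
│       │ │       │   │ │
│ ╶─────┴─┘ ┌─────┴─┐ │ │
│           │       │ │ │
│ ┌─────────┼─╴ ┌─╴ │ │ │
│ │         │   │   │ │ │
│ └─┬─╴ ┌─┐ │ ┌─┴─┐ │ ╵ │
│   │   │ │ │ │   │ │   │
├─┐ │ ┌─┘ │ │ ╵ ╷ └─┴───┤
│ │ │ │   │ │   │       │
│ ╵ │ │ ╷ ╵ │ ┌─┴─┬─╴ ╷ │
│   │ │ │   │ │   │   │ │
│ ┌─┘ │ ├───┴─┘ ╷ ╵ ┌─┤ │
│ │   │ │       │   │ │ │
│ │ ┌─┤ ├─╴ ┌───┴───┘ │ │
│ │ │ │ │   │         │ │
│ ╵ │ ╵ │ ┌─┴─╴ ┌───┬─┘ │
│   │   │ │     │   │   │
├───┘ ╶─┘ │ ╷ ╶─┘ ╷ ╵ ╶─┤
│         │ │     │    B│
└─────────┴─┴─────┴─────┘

Counting cells with exactly 2 passages:
Total corridor cells: 106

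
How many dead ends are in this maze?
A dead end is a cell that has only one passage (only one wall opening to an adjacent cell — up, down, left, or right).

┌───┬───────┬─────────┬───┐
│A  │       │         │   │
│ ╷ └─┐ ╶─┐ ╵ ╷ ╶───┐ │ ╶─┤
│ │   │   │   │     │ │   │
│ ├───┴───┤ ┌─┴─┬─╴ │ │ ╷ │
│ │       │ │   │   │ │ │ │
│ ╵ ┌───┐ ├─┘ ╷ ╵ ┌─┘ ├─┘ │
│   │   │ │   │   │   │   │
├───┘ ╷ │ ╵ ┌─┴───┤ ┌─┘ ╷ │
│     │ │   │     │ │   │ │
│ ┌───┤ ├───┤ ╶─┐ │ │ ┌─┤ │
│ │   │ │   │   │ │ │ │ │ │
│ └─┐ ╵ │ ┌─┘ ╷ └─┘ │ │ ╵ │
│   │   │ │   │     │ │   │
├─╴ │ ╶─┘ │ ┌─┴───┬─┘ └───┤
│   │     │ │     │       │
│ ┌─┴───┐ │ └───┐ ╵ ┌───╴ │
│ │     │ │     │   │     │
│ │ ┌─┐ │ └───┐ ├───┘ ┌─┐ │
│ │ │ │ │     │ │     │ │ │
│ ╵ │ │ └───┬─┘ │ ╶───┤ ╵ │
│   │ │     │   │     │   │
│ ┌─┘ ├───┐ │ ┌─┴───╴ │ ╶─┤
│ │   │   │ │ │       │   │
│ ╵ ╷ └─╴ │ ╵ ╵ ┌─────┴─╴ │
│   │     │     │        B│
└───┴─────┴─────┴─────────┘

Checking each cell for number of passages:

Dead ends found at positions:
  (0, 2)
  (0, 12)
  (1, 2)
  (1, 4)
  (2, 5)
  (2, 11)
  (5, 1)
  (5, 5)
  (5, 8)
  (5, 11)
  (7, 6)
  (9, 2)
  (9, 6)
  (9, 11)
  (11, 3)
  (12, 8)
Total dead ends: 16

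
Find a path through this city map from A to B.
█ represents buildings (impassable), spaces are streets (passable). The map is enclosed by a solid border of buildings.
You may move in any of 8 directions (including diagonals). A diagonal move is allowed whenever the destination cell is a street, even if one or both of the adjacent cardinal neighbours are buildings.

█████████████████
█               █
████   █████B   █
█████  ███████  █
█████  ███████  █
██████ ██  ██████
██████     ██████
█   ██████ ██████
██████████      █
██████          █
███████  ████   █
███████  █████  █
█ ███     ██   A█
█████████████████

Finding the shortest path from A to B:
Movement: 8-directional
Path length: 18 steps
Directions: up-left → up-left → up-left → up-left → up-left → up-left → left → left → up-left → up → up → up → up-right → right → right → right → right → down-right

Solution:

█████████████████
█      →→→→↘    █
████  ↗█████B   █
█████ ↑███████  █
█████ ↑███████  █
██████↑██  ██████
██████ ↖←← ██████
█   ██████↖██████
██████████ ↖    █
██████      ↖   █
███████  ████↖  █
███████  █████↖ █
█ ███     ██   A█
█████████████████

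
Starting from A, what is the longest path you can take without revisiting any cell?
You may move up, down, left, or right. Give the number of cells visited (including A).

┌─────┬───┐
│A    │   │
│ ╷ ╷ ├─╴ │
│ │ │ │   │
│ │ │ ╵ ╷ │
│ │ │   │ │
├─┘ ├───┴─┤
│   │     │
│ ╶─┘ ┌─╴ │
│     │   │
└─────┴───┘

Finding longest simple path using DFS:
Start: (0, 0)
Longest path visits 14 cells
Path: A → right → down → down → down → left → down → right → right → up → right → right → down → left

Solution:

┌─────┬───┐
│A ↓  │   │
│ ╷ ╷ ├─╴ │
│ │↓│ │   │
│ │ │ ╵ ╷ │
│ │↓│   │ │
├─┘ ├───┴─┤
│↓ ↲│↱ → ↓│
│ ╶─┘ ┌─╴ │
│↳ → ↑│B ↲│
└─────┴───┘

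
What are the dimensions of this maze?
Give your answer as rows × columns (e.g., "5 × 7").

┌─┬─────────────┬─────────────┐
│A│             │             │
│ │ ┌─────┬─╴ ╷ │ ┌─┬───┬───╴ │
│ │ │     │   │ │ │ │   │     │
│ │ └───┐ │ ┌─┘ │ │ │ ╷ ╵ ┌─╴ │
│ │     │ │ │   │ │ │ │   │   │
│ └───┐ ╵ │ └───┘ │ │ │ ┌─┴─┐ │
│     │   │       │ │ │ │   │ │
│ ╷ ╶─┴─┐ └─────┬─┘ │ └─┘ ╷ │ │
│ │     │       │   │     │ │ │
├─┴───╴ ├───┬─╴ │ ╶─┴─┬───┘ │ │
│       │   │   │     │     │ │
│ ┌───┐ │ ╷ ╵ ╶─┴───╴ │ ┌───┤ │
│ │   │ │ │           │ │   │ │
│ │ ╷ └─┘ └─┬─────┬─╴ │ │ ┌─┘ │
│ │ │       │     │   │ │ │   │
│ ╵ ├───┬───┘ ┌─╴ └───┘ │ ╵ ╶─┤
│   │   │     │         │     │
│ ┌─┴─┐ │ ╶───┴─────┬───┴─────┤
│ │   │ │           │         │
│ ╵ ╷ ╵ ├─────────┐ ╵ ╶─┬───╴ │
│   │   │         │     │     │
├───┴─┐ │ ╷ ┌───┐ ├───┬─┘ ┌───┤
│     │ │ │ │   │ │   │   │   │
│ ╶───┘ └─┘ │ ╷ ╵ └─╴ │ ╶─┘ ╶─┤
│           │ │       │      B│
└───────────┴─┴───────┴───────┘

Counting the maze dimensions:
Rows (vertical): 13
Columns (horizontal): 15
Dimensions: 13 × 15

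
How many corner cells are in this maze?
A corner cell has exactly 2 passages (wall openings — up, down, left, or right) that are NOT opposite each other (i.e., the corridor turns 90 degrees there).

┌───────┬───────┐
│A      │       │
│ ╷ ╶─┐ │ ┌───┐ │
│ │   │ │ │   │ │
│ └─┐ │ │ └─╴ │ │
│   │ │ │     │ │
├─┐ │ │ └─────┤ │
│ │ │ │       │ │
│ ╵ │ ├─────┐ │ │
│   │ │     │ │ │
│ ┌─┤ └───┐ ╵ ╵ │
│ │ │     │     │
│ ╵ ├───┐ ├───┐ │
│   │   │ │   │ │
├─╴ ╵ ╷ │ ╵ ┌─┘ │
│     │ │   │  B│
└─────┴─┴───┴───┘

Counting corner cells (2 non-opposite passages):
Total corners: 26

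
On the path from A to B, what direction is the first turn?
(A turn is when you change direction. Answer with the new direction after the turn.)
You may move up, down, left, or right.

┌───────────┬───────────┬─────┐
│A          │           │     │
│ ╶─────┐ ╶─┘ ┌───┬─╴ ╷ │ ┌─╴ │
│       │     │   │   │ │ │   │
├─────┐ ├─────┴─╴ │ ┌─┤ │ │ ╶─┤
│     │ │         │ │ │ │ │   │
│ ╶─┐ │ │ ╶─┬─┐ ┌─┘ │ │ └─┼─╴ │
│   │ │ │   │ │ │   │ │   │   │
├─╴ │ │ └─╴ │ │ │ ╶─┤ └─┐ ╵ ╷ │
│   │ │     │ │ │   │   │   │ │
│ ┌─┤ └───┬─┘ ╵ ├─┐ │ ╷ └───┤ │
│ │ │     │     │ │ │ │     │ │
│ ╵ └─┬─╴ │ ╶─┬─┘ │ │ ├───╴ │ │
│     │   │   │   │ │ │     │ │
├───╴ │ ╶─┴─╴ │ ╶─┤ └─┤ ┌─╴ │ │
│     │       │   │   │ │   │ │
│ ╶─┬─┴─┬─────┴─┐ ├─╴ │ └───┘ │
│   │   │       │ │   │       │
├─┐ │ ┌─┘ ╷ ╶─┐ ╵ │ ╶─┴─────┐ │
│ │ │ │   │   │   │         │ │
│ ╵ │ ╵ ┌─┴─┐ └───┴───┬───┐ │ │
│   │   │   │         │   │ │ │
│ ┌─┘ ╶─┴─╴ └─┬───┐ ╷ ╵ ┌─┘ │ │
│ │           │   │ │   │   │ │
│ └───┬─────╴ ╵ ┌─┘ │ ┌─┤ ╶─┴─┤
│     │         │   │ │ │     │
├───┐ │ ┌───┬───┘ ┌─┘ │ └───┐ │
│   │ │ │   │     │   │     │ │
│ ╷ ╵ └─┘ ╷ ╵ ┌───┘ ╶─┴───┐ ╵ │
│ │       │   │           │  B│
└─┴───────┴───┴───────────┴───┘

Directions: right, right, right, right, down, right, right, up, right, right, right, right, down, left, down, down, left, down, right, down, down, down, right, down, left, down, right, right, right, right, down, down, left, down, right, right, down, down
First turn direction: down

Solution:

┌───────────┬───────────┬─────┐
│A → → → ↓  │↱ → → → ↓  │     │
│ ╶─────┐ ╶─┘ ┌───┬─╴ ╷ │ ┌─╴ │
│       │↳ → ↑│   │↓ ↲│ │ │   │
├─────┐ ├─────┴─╴ │ ┌─┤ │ │ ╶─┤
│     │ │         │↓│ │ │ │   │
│ ╶─┐ │ │ ╶─┬─┐ ┌─┘ │ │ └─┼─╴ │
│   │ │ │   │ │ │↓ ↲│ │   │   │
├─╴ │ │ └─╴ │ │ │ ╶─┤ └─┐ ╵ ╷ │
│   │ │     │ │ │↳ ↓│   │   │ │
│ ┌─┤ └───┬─┘ ╵ ├─┐ │ ╷ └───┤ │
│ │ │     │     │ │↓│ │     │ │
│ ╵ └─┬─╴ │ ╶─┬─┘ │ │ ├───╴ │ │
│     │   │   │   │↓│ │     │ │
├───╴ │ ╶─┴─╴ │ ╶─┤ └─┤ ┌─╴ │ │
│     │       │   │↳ ↓│ │   │ │
│ ╶─┬─┴─┬─────┴─┐ ├─╴ │ └───┘ │
│   │   │       │ │↓ ↲│       │
├─┐ │ ┌─┘ ╷ ╶─┐ ╵ │ ╶─┴─────┐ │
│ │ │ │   │   │   │↳ → → → ↓│ │
│ ╵ │ ╵ ┌─┴─┐ └───┴───┬───┐ │ │
│   │   │   │         │   │↓│ │
│ ┌─┘ ╶─┴─╴ └─┬───┐ ╷ ╵ ┌─┘ │ │
│ │           │   │ │   │↓ ↲│ │
│ └───┬─────╴ ╵ ┌─┘ │ ┌─┤ ╶─┴─┤
│     │         │   │ │ │↳ → ↓│
├───┐ │ ┌───┬───┘ ┌─┘ │ └───┐ │
│   │ │ │   │     │   │     │↓│
│ ╷ ╵ └─┘ ╷ ╵ ┌───┘ ╶─┴───┐ ╵ │
│ │       │   │           │  B│
└─┴───────┴───┴───────────┴───┘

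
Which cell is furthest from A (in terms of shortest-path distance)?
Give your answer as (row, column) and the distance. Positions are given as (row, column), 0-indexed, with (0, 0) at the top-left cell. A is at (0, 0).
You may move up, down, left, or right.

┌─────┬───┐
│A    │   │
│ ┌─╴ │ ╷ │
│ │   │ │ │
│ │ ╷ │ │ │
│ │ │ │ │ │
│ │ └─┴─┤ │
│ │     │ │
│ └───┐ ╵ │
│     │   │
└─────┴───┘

Computing BFS distances from A to all cells:
Furthest cell: (2, 3)
Distance: 17 steps

Path from A to the furthest cell:

┌─────┬───┐
│A → ↓│↓ ↰│
│ ┌─╴ │ ╷ │
│ │↓ ↲│↓│↑│
│ │ ╷ │ │ │
│ │↓│ │B│↑│
│ │ └─┴─┤ │
│ │↳ → ↓│↑│
│ └───┐ ╵ │
│     │↳ ↑│
└─────┴───┘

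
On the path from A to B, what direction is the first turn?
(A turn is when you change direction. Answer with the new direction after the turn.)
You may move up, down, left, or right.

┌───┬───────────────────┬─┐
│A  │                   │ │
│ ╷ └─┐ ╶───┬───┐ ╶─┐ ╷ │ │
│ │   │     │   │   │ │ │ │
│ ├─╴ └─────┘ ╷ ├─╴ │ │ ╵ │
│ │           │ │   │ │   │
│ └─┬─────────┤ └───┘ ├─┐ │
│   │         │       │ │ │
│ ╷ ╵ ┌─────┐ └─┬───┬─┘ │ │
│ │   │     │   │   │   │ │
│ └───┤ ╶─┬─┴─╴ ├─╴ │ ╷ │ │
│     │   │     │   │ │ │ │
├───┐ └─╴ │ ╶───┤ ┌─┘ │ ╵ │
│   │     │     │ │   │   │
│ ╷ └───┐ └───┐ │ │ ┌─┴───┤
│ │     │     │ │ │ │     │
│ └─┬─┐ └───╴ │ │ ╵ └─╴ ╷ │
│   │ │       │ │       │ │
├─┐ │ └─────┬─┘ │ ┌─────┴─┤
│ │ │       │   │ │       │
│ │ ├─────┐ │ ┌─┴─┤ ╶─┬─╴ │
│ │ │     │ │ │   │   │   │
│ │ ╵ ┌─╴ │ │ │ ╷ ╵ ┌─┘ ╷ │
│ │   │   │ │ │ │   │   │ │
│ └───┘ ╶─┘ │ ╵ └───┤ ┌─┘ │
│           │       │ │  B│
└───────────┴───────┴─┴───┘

Directions: down, down, down, right, down, right, up, right, right, right, right, down, right, down, left, left, down, right, right, down, down, down, left, down, down, down, right, up, up, right, down, right, up, up, right, right, right, down, down, down
First turn direction: right

Solution:

┌───┬───────────────────┬─┐
│A  │                   │ │
│ ╷ └─┐ ╶───┬───┐ ╶─┐ ╷ │ │
│↓│   │     │   │   │ │ │ │
│ ├─╴ └─────┘ ╷ ├─╴ │ │ ╵ │
│↓│           │ │   │ │   │
│ └─┬─────────┤ └───┘ ├─┐ │
│↳ ↓│↱ → → → ↓│       │ │ │
│ ╷ ╵ ┌─────┐ └─┬───┬─┘ │ │
│ │↳ ↑│     │↳ ↓│   │   │ │
│ └───┤ ╶─┬─┴─╴ ├─╴ │ ╷ │ │
│     │   │↓ ← ↲│   │ │ │ │
├───┐ └─╴ │ ╶───┤ ┌─┘ │ ╵ │
│   │     │↳ → ↓│ │   │   │
│ ╷ └───┐ └───┐ │ │ ┌─┴───┤
│ │     │     │↓│ │ │     │
│ └─┬─┐ └───╴ │ │ ╵ └─╴ ╷ │
│   │ │       │↓│       │ │
├─┐ │ └─────┬─┘ │ ┌─────┴─┤
│ │ │       │↓ ↲│ │↱ → → ↓│
│ │ ├─────┐ │ ┌─┴─┤ ╶─┬─╴ │
│ │ │     │ │↓│↱ ↓│↑  │  ↓│
│ │ ╵ ┌─╴ │ │ │ ╷ ╵ ┌─┘ ╷ │
│ │   │   │ │↓│↑│↳ ↑│   │↓│
│ └───┘ ╶─┘ │ ╵ └───┤ ┌─┘ │
│           │↳ ↑    │ │  B│
└───────────┴───────┴─┴───┘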